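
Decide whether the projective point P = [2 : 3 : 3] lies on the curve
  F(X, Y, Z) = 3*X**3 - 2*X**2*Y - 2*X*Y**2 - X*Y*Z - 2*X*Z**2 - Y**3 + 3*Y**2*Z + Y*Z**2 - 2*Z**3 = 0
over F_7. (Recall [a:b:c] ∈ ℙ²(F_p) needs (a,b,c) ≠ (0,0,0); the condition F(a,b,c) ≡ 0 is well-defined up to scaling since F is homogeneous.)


F(2,3,3) ≡ 0 (mod 7); P is on the curve.

Evaluate F(2, 3, 3) term-by-term (mod 7).
  3*X**3 ↦ 3·8·1·1 = 24
  -2*X**2*Y ↦ -2·4·3·1 = -24
  -2*X*Y**2 ↦ -2·2·9·1 = -36
  -X*Y*Z ↦ -1·2·3·3 = -18
  -2*X*Z**2 ↦ -2·2·1·9 = -36
  -Y**3 ↦ -1·1·27·1 = -27
  3*Y**2*Z ↦ 3·1·9·3 = 81
  Y*Z**2 ↦ 1·1·3·9 = 27
  -2*Z**3 ↦ -2·1·1·27 = -54
Sum: F(2, 3, 3) = (24) + (-24) + (-36) + (-18) + (-36) + (-27) + (81) + (27) + (-54) = -63.
Reducing mod 7: -63 ≡ 0 (mod 7).
Since F(a, b, c) ≡ 0 (mod 7), P lies on the curve.


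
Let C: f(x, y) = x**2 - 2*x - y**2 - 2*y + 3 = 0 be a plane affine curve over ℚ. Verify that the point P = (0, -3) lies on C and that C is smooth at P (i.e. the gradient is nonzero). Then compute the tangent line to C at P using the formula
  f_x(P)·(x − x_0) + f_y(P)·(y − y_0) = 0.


Tangent line at P: -2*x + 4*y + 12 = 0.

Step 1: f(0, -3) = 0, so P lies on C.
Step 2: partial derivatives
  f_x(x, y) = 2*x - 2, f_y(x, y) = -2*y - 2.
  f_x(P) = -2, f_y(P) = 4 (gradient nonzero, so P is smooth).
Step 3: tangent line at P: -2·(x − 0) + 4·(y − -3) = 0.
Expanding: -2*x + 4*y + 12 = 0.


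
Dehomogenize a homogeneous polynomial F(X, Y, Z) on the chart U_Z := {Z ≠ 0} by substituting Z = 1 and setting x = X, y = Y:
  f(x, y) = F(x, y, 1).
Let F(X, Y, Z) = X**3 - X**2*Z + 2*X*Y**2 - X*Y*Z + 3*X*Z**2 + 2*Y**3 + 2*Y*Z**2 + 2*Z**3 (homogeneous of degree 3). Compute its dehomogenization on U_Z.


f(x, y) = x**3 - x**2 + 2*x*y**2 - x*y + 3*x + 2*y**3 + 2*y + 2

On U_Z we set Z = 1. Each monomial c·X^i·Y^j·Z^k in F becomes c·x^i·y^j·1^k = c·x^i·y^j.
Substituting Z = 1: F(X, Y, 1) = x**3 - x**2 + 2*x*y**2 - x*y + 3*x + 2*y**3 + 2*y + 2.
Note: deg(f) ≤ deg(F) = 3; strict inequality happens when F is divisible by Z (lost terms).


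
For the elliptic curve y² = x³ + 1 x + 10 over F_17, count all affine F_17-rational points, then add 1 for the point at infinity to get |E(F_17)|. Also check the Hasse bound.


Affine points = {(5, 2), (5, 15), (9, 0), (10, 0), (11, 3), (11, 14), (12, 4), (12, 13), (15, 0), (16, 5), (16, 12)}; affine count = 11; |E(F_17)| = 12.

Discriminant check: Δ ∝ 4a³ + 27b² = 4·1³ + 27·10² = 4·1 + 27·100 ≡ 1 (mod 17). Nonzero ⇒ E is nonsingular.
For each x ∈ F_17, compute rhs = x³ + 1·x + 10 mod 17, then count y ∈ F_17 with y² ≡ rhs.
  x = 0: rhs = 10, matching y values: none (0 points).
  x = 1: rhs = 12, matching y values: none (0 points).
  x = 2: rhs = 3, matching y values: none (0 points).
  x = 3: rhs = 6, matching y values: none (0 points).
  x = 4: rhs = 10, matching y values: none (0 points).
  x = 5: rhs = 4, matching y values: 2, 15 (2 points).
  x = 6: rhs = 11, matching y values: none (0 points).
  x = 7: rhs = 3, matching y values: none (0 points).
  x = 8: rhs = 3, matching y values: none (0 points).
  x = 9: rhs = 0, matching y values: 0 (1 points).
  x = 10: rhs = 0, matching y values: 0 (1 points).
  x = 11: rhs = 9, matching y values: 3, 14 (2 points).
  x = 12: rhs = 16, matching y values: 4, 13 (2 points).
  x = 13: rhs = 10, matching y values: none (0 points).
  x = 14: rhs = 14, matching y values: none (0 points).
  x = 15: rhs = 0, matching y values: 0 (1 points).
  x = 16: rhs = 8, matching y values: 5, 12 (2 points).
Total affine count: 11.
Full point count |E(F_17)| = 11 + 1 = 12.
Hasse bound: |12 − (17+1)| = |-6| = 6 ≤ 2√17 ≈ 8.2462 ✓.


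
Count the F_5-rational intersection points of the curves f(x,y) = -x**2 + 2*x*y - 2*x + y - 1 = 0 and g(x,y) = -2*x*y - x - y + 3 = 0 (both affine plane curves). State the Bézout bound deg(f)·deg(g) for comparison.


Common zeros: ∅; count = 0; Bézout bound = 4.

deg(f) = 2, deg(g) = 2, so Bézout bound = 4.
Scan x ∈ F_5. For each x, list the y ∈ F_5 with f(x, y) ≡ 0 and those with g(x, y) ≡ 0 (mod 5); the common zeros in that column are the intersection.
  x = 0: f ≡ 0 at y ∈ {1}; g ≡ 0 at y ∈ {3}; common: ∅.
  x = 1: f ≡ 0 at y ∈ {3}; g ≡ 0 at y ∈ {4}; common: ∅.
  x = 2: f ≡ 0 at y ∈ ∅; g ≡ 0 at y ∈ ∅; common: ∅.
  x = 3: f ≡ 0 at y ∈ {3}; g ≡ 0 at y ∈ {0}; common: ∅.
  x = 4: f ≡ 0 at y ∈ {0}; g ≡ 0 at y ∈ {1}; common: ∅.
Collecting: common zeros = ∅, so the count is 0.
Comparison with the Bézout bound: 0 ≤ 4 = deg(f)·deg(g), as expected for curves with no common component (the affine F_5-count falls short of the bound because intersections may lie at infinity, over extension fields, or carry multiplicity).


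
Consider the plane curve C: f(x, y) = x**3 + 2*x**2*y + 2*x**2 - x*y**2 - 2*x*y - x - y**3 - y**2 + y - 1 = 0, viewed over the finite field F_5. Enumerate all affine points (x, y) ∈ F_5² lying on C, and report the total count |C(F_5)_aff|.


Affine F_5-points: {(3, 4), (4, 1)}; count = 2.

For each of the 25 pairs (x, y) ∈ F_5², evaluate f(x, y) mod 5. Record the zeros.
  x = 0: [0↦4, 1↦3, 2↦4, 3↦1, 4↦3]  zeros at y ∈ ∅
  x = 1: [0↦1, 1↦4, 2↦2, 3↦4, 4↦4]  zeros at y ∈ ∅
  x = 2: [0↦3, 1↦4, 2↦3, 3↦4, 4↦1]  zeros at y ∈ ∅
  x = 3: [0↦1, 1↦4, 2↦3, 3↦2, 4↦0]  zeros at y ∈ {4}
  x = 4: [0↦1, 1↦0, 2↦3, 3↦4, 4↦2]  zeros at y ∈ {1}
Collecting zeros: affine points = {(3, 4), (4, 1)}.
Total count |C(F_5)_aff| = 2.


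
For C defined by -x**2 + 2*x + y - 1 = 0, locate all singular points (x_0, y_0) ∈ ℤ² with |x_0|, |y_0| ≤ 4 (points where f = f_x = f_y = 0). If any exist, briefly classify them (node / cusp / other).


No singular points in the scanned grid; C is smooth there.

Compute partial derivatives:
  f_x = 2 - 2*x.
  f_y = 1.
f_y = 1 is a nonzero constant, so f_y never vanishes: no point (x, y) can satisfy f = f_x = f_y = 0. In particular no (x, y) ∈ {−4, ..., 4}² is singular; the curve is smooth.


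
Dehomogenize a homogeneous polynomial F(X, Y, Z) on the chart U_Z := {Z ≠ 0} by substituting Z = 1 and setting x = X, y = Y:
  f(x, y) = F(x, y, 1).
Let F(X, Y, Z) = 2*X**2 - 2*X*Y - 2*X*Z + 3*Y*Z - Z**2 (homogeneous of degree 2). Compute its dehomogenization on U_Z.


f(x, y) = 2*x**2 - 2*x*y - 2*x + 3*y - 1

On U_Z we set Z = 1. Each monomial c·X^i·Y^j·Z^k in F becomes c·x^i·y^j·1^k = c·x^i·y^j.
Substituting Z = 1: F(X, Y, 1) = 2*x**2 - 2*x*y - 2*x + 3*y - 1.
Note: deg(f) ≤ deg(F) = 2; strict inequality happens when F is divisible by Z (lost terms).


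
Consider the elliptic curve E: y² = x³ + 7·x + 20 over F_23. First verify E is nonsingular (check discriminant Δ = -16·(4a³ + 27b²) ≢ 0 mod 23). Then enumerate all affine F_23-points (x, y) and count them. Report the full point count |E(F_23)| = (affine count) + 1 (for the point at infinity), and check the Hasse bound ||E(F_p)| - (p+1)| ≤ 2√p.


Affine points = {(6, 5), (6, 18), (8, 6), (8, 17), (10, 3), (10, 20), (11, 5), (11, 18), (13, 10), (13, 13), (15, 2), (15, 21), (20, 8), (20, 15), (22, 9), (22, 14)}; affine count = 16; |E(F_23)| = 17.

Discriminant check: Δ ∝ 4a³ + 27b² = 4·7³ + 27·20² = 4·343 + 27·400 ≡ 5 (mod 23). Nonzero ⇒ E is nonsingular.
For each x ∈ F_23, compute rhs = x³ + 7·x + 20 mod 23, then count y ∈ F_23 with y² ≡ rhs.
  x = 0: rhs = 20, matching y values: none (0 points).
  x = 1: rhs = 5, matching y values: none (0 points).
  x = 2: rhs = 19, matching y values: none (0 points).
  x = 3: rhs = 22, matching y values: none (0 points).
  x = 4: rhs = 20, matching y values: none (0 points).
  x = 5: rhs = 19, matching y values: none (0 points).
  x = 6: rhs = 2, matching y values: 5, 18 (2 points).
  x = 7: rhs = 21, matching y values: none (0 points).
  x = 8: rhs = 13, matching y values: 6, 17 (2 points).
  x = 9: rhs = 7, matching y values: none (0 points).
  x = 10: rhs = 9, matching y values: 3, 20 (2 points).
  x = 11: rhs = 2, matching y values: 5, 18 (2 points).
  x = 12: rhs = 15, matching y values: none (0 points).
  x = 13: rhs = 8, matching y values: 10, 13 (2 points).
  x = 14: rhs = 10, matching y values: none (0 points).
  x = 15: rhs = 4, matching y values: 2, 21 (2 points).
  x = 16: rhs = 19, matching y values: none (0 points).
  x = 17: rhs = 15, matching y values: none (0 points).
  x = 18: rhs = 21, matching y values: none (0 points).
  x = 19: rhs = 20, matching y values: none (0 points).
  x = 20: rhs = 18, matching y values: 8, 15 (2 points).
  x = 21: rhs = 21, matching y values: none (0 points).
  x = 22: rhs = 12, matching y values: 9, 14 (2 points).
Total affine count: 16.
Full point count |E(F_23)| = 16 + 1 = 17.
Hasse bound: |17 − (23+1)| = |-7| = 7 ≤ 2√23 ≈ 9.5917 ✓.


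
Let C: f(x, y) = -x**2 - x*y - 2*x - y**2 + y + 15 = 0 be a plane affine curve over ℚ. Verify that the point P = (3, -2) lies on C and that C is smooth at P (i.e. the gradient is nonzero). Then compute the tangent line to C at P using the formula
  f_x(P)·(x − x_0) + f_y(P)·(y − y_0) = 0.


Tangent line at P: -6*x + 2*y + 22 = 0.

Step 1: f(3, -2) = 0, so P lies on C.
Step 2: partial derivatives
  f_x(x, y) = -2*x - y - 2, f_y(x, y) = -x - 2*y + 1.
  f_x(P) = -6, f_y(P) = 2 (gradient nonzero, so P is smooth).
Step 3: tangent line at P: -6·(x − 3) + 2·(y − -2) = 0.
Expanding: -6*x + 2*y + 22 = 0.


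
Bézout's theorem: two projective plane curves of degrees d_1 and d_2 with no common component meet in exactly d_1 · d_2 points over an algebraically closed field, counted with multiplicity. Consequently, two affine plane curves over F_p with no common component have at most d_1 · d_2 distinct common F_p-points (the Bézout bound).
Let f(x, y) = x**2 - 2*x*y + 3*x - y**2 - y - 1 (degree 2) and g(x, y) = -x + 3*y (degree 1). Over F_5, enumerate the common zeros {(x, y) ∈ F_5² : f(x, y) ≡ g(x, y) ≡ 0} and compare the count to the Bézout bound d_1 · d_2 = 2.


Common zeros: ∅; count = 0; Bézout bound = 2.

deg(f) = 2, deg(g) = 1, so Bézout bound = 2.
Scan x ∈ F_5. For each x, list the y ∈ F_5 with f(x, y) ≡ 0 and those with g(x, y) ≡ 0 (mod 5); the common zeros in that column are the intersection.
  x = 0: f ≡ 0 at y ∈ ∅; g ≡ 0 at y ∈ {0}; common: ∅.
  x = 1: f ≡ 0 at y ∈ {3, 4}; g ≡ 0 at y ∈ {2}; common: ∅.
  x = 2: f ≡ 0 at y ∈ {2, 3}; g ≡ 0 at y ∈ {4}; common: ∅.
  x = 3: f ≡ 0 at y ∈ ∅; g ≡ 0 at y ∈ {1}; common: ∅.
  x = 4: f ≡ 0 at y ∈ {2, 4}; g ≡ 0 at y ∈ {3}; common: ∅.
Collecting: common zeros = ∅, so the count is 0.
Comparison with the Bézout bound: 0 ≤ 2 = deg(f)·deg(g), as expected for curves with no common component (the affine F_5-count falls short of the bound because intersections may lie at infinity, over extension fields, or carry multiplicity).


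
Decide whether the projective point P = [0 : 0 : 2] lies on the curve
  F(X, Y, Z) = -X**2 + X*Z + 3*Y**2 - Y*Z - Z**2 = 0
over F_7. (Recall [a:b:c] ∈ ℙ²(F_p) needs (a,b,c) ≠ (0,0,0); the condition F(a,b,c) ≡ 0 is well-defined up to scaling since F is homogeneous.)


F(0,0,2) ≡ 3 (mod 7); P is NOT on the curve.

Evaluate F(0, 0, 2) term-by-term (mod 7).
  -X**2 ↦ -1·0·1·1 = 0
  X*Z ↦ 1·0·1·2 = 0
  3*Y**2 ↦ 3·1·0·1 = 0
  -Y*Z ↦ -1·1·0·2 = 0
  -Z**2 ↦ -1·1·1·4 = -4
Sum: F(0, 0, 2) = (0) + (0) + (0) + (0) + (-4) = -4.
Reducing mod 7: -4 ≡ 3 (mod 7).
Since F(a, b, c) ≡ 3 ≠ 0 (mod 7), P does NOT lie on the curve.


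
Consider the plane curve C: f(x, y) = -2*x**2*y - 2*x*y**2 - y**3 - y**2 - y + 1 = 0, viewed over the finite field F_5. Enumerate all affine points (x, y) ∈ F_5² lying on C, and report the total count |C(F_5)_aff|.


Affine F_5-points: {(1, 2), (2, 2)}; count = 2.

For each of the 25 pairs (x, y) ∈ F_5², evaluate f(x, y) mod 5. Record the zeros.
  x = 0: [0↦1, 1↦3, 2↦2, 3↦2, 4↦2]  zeros at y ∈ ∅
  x = 1: [0↦1, 1↦4, 2↦0, 3↦3, 4↦2]  zeros at y ∈ {2}
  x = 2: [0↦1, 1↦1, 2↦0, 3↦2, 4↦1]  zeros at y ∈ {2}
  x = 3: [0↦1, 1↦4, 2↦2, 3↦4, 4↦4]  zeros at y ∈ ∅
  x = 4: [0↦1, 1↦3, 2↦1, 3↦4, 4↦1]  zeros at y ∈ ∅
Collecting zeros: affine points = {(1, 2), (2, 2)}.
Total count |C(F_5)_aff| = 2.


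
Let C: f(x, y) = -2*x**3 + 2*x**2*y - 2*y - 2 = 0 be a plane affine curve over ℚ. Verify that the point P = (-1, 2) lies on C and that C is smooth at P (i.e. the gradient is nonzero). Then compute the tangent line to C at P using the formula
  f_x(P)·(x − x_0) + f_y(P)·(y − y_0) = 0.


Tangent line at P: -14*x - 14 = 0.

Step 1: f(-1, 2) = 0, so P lies on C.
Step 2: partial derivatives
  f_x(x, y) = -6*x**2 + 4*x*y, f_y(x, y) = 2*x**2 - 2.
  f_x(P) = -14, f_y(P) = 0 (gradient nonzero, so P is smooth).
Step 3: tangent line at P: -14·(x − -1) + 0·(y − 2) = 0.
Expanding: -14*x - 14 = 0.


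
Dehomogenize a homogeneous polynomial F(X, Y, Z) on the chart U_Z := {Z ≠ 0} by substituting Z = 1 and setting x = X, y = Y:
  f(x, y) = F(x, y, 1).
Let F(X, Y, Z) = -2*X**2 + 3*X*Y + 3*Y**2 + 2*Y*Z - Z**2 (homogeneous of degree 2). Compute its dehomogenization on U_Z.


f(x, y) = -2*x**2 + 3*x*y + 3*y**2 + 2*y - 1

On U_Z we set Z = 1. Each monomial c·X^i·Y^j·Z^k in F becomes c·x^i·y^j·1^k = c·x^i·y^j.
Substituting Z = 1: F(X, Y, 1) = -2*x**2 + 3*x*y + 3*y**2 + 2*y - 1.
Note: deg(f) ≤ deg(F) = 2; strict inequality happens when F is divisible by Z (lost terms).


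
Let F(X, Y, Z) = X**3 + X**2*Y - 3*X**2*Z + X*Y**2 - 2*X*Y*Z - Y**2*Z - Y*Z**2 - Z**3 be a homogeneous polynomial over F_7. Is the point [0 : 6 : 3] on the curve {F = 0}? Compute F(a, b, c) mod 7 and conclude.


F(0,6,3) ≡ 0 (mod 7); P is on the curve.

Evaluate F(0, 6, 3) term-by-term (mod 7).
  X**3 ↦ 1·0·1·1 = 0
  X**2*Y ↦ 1·0·6·1 = 0
  -3*X**2*Z ↦ -3·0·1·3 = 0
  X*Y**2 ↦ 1·0·36·1 = 0
  -2*X*Y*Z ↦ -2·0·6·3 = 0
  -Y**2*Z ↦ -1·1·36·3 = -108
  -Y*Z**2 ↦ -1·1·6·9 = -54
  -Z**3 ↦ -1·1·1·27 = -27
Sum: F(0, 6, 3) = (0) + (0) + (0) + (0) + (0) + (-108) + (-54) + (-27) = -189.
Reducing mod 7: -189 ≡ 0 (mod 7).
Since F(a, b, c) ≡ 0 (mod 7), P lies on the curve.


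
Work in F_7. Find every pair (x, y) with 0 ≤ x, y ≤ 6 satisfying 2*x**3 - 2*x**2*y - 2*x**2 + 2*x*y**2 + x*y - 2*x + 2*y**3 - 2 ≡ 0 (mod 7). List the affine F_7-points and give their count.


Affine F_7-points: {(0, 1), (0, 2), (0, 4), (2, 5), (3, 0), (3, 1), (3, 3), (5, 2), (6, 1)}; count = 9.

For each of the 49 pairs (x, y) ∈ F_7², evaluate f(x, y) mod 7. Record the zeros.
  x = 0: [0↦5, 1↦0, 2↦0, 3↦3, 4↦0, 5↦3, 6↦3]  zeros at y ∈ {1, 2, 4}
  x = 1: [0↦3, 1↦6, 2↦4, 3↦2, 4↦5, 5↦4, 6↦4]  zeros at y ∈ ∅
  x = 2: [0↦2, 1↦2, 2↦1, 3↦4, 4↦2, 5↦0, 6↦3]  zeros at y ∈ {5}
  x = 3: [0↦0, 1↦0, 2↦3, 3↦0, 4↦3, 5↦3, 6↦5]  zeros at y ∈ {0, 1, 3}
  x = 4: [0↦2, 1↦5, 2↦1, 3↦2, 4↦6, 5↦4, 6↦1]  zeros at y ∈ ∅
  x = 5: [0↦6, 1↦1, 2↦0, 3↦1, 4↦2, 5↦1, 6↦3]  zeros at y ∈ {2}
  x = 6: [0↦3, 1↦0, 2↦5, 3↦2, 4↦3, 5↦6, 6↦2]  zeros at y ∈ {1}
Collecting zeros: affine points = {(0, 1), (0, 2), (0, 4), (2, 5), (3, 0), (3, 1), (3, 3), (5, 2), (6, 1)}.
Total count |C(F_7)_aff| = 9.


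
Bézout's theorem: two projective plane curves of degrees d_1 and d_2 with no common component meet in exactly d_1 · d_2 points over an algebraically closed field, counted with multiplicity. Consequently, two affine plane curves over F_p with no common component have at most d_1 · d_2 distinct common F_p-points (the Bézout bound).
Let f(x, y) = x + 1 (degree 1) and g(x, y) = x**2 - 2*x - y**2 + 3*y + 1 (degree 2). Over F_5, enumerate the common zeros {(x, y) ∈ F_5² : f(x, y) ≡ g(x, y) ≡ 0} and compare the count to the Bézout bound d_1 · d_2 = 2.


Common zeros: {(4, 4)}; count = 1; Bézout bound = 2.

deg(f) = 1, deg(g) = 2, so Bézout bound = 2.
Scan x ∈ F_5. For each x, list the y ∈ F_5 with f(x, y) ≡ 0 and those with g(x, y) ≡ 0 (mod 5); the common zeros in that column are the intersection.
  x = 0: f ≡ 0 at y ∈ ∅; g ≡ 0 at y ∈ ∅; common: ∅.
  x = 1: f ≡ 0 at y ∈ ∅; g ≡ 0 at y ∈ {0, 3}; common: ∅.
  x = 2: f ≡ 0 at y ∈ ∅; g ≡ 0 at y ∈ ∅; common: ∅.
  x = 3: f ≡ 0 at y ∈ ∅; g ≡ 0 at y ∈ {4}; common: ∅.
  x = 4: f ≡ 0 at y ∈ {0, 1, 2, 3, 4}; g ≡ 0 at y ∈ {4}; common: {4}.
Collecting: common zeros = {(4, 4)}, so the count is 1.
Comparison with the Bézout bound: 1 ≤ 2 = deg(f)·deg(g), as expected for curves with no common component (the affine F_5-count falls short of the bound because intersections may lie at infinity, over extension fields, or carry multiplicity).


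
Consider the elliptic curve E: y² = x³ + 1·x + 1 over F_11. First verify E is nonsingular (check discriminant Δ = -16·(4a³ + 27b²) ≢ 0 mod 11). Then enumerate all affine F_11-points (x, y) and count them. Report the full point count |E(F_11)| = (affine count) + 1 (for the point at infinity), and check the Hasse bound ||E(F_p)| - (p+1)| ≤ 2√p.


Affine points = {(0, 1), (0, 10), (1, 5), (1, 6), (2, 0), (3, 3), (3, 8), (4, 5), (4, 6), (6, 5), (6, 6), (8, 2), (8, 9)}; affine count = 13; |E(F_11)| = 14.

Discriminant check: Δ ∝ 4a³ + 27b² = 4·1³ + 27·1² = 4·1 + 27·1 ≡ 9 (mod 11). Nonzero ⇒ E is nonsingular.
For each x ∈ F_11, compute rhs = x³ + 1·x + 1 mod 11, then count y ∈ F_11 with y² ≡ rhs.
  x = 0: rhs = 1, matching y values: 1, 10 (2 points).
  x = 1: rhs = 3, matching y values: 5, 6 (2 points).
  x = 2: rhs = 0, matching y values: 0 (1 points).
  x = 3: rhs = 9, matching y values: 3, 8 (2 points).
  x = 4: rhs = 3, matching y values: 5, 6 (2 points).
  x = 5: rhs = 10, matching y values: none (0 points).
  x = 6: rhs = 3, matching y values: 5, 6 (2 points).
  x = 7: rhs = 10, matching y values: none (0 points).
  x = 8: rhs = 4, matching y values: 2, 9 (2 points).
  x = 9: rhs = 2, matching y values: none (0 points).
  x = 10: rhs = 10, matching y values: none (0 points).
Total affine count: 13.
Full point count |E(F_11)| = 13 + 1 = 14.
Hasse bound: |14 − (11+1)| = |2| = 2 ≤ 2√11 ≈ 6.6332 ✓.


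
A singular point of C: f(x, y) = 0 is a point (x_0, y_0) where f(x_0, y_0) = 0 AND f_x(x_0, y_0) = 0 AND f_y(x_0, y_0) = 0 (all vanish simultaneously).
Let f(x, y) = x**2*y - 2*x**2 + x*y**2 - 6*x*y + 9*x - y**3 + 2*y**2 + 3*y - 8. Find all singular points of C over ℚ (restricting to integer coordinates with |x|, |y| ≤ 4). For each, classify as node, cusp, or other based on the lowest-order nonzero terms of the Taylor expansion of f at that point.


Singular points: {(2, 1)}; classification: node.

Compute partial derivatives:
  f_x = 2*x*y - 4*x + y**2 - 6*y + 9.
  f_y = x**2 + 2*x*y - 6*x - 3*y**2 + 4*y + 3.
Scan x_0 ∈ {−4, ..., 4}. For each x_0, f_y(x_0, y) is a polynomial in y; find its integer roots y ∈ {−4, ..., 4}, then test f_x and f at those candidates.
  x = -4: f_y(-4, y) = -3*y**2 - 4*y + 43; no integer root y with |y| ≤ 4.
  x = -3: f_y(-3, y) = -3*y**2 - 2*y + 30; no integer root y with |y| ≤ 4.
  x = -2: f_y(-2, y) = 19 - 3*y**2; no integer root y with |y| ≤ 4.
  x = -1: f_y(-1, y) = -3*y**2 + 2*y + 10; no integer root y with |y| ≤ 4.
  x = 0: f_y(0, y) = -3*y**2 + 4*y + 3; no integer root y with |y| ≤ 4.
  x = 1: f_y(1, y) = -3*y**2 + 6*y - 2; no integer root y with |y| ≤ 4.
  x = 2: f_y(2, y) = -3*y**2 + 8*y - 5; vanishes at y ∈ {1}. (2, 1): f_x = 0, f = 0 — SINGULAR.
  x = 3: f_y(3, y) = -3*y**2 + 10*y - 6; no integer root y with |y| ≤ 4.
  x = 4: f_y(4, y) = -3*y**2 + 12*y - 5; no integer root y with |y| ≤ 4.
Only singular point on the grid: (2, 1).
Classify: substitute x = 2 + u, y = 1 + v and expand: f = u**2*v - u**2 + u*v**2 - v**3 + v**2.
No constant or linear terms (consistent with a singular point). Quadratic part: -u**2 + v**2. Cubic part: u**2*v + u*v**2 - v**3.
The quadratic part v**2 - u**2 = (v − u)(v + u) splits into two distinct linear factors, so there are two distinct tangent lines y − 1 = ±(x − 2) — this is a node (ordinary double point).
Classification: node.


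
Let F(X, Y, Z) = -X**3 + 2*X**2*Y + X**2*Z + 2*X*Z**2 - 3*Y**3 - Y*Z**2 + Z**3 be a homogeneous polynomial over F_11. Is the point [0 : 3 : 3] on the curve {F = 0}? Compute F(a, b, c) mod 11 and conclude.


F(0,3,3) ≡ 7 (mod 11); P is NOT on the curve.

Evaluate F(0, 3, 3) term-by-term (mod 11).
  -X**3 ↦ -1·0·1·1 = 0
  2*X**2*Y ↦ 2·0·3·1 = 0
  X**2*Z ↦ 1·0·1·3 = 0
  2*X*Z**2 ↦ 2·0·1·9 = 0
  -3*Y**3 ↦ -3·1·27·1 = -81
  -Y*Z**2 ↦ -1·1·3·9 = -27
  Z**3 ↦ 1·1·1·27 = 27
Sum: F(0, 3, 3) = (0) + (0) + (0) + (0) + (-81) + (-27) + (27) = -81.
Reducing mod 11: -81 ≡ 7 (mod 11).
Since F(a, b, c) ≡ 7 ≠ 0 (mod 11), P does NOT lie on the curve.


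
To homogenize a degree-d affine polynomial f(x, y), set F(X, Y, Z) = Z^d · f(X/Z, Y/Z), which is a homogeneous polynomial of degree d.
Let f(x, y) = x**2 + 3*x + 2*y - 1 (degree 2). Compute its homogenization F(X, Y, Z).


F(X, Y, Z) = X**2 + 3*X*Z + 2*Y*Z - Z**2

deg(f) = 2.
Substitute x = X/Z, y = Y/Z into f, then multiply by Z^2.
  monomial 1·x^2·y^0 ↦ 1·X^2·Y^0·Z^0.
  monomial 3·x^1·y^0 ↦ 3·X^1·Y^0·Z^1.
  monomial 2·x^0·y^1 ↦ 2·X^0·Y^1·Z^1.
  monomial -1·x^0·y^0 ↦ -1·X^0·Y^0·Z^2.
Collecting: F(X, Y, Z) = X**2 + 3*X*Z + 2*Y*Z - Z**2.


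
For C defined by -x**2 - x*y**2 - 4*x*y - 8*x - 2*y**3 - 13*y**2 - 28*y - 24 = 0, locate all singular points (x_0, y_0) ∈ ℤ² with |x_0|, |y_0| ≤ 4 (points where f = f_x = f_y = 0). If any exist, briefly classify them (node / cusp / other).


Singular points: {(-2, -2)}; classification: node.

Compute partial derivatives:
  f_x = -2*x - y**2 - 4*y - 8.
  f_y = -2*x*y - 4*x - 6*y**2 - 26*y - 28.
Scan x_0 ∈ {−4, ..., 4}. For each x_0, f_y(x_0, y) is a polynomial in y; find its integer roots y ∈ {−4, ..., 4}, then test f_x and f at those candidates.
  x = -4: f_y(-4, y) = -6*y**2 - 18*y - 12; vanishes at y ∈ {-2, -1}. (-4, -2): f_x = 4 ≠ 0; (-4, -1): f_x = 3 ≠ 0.
  x = -3: f_y(-3, y) = -6*y**2 - 20*y - 16; vanishes at y ∈ {-2}. (-3, -2): f_x = 2 ≠ 0.
  x = -2: f_y(-2, y) = -6*y**2 - 22*y - 20; vanishes at y ∈ {-2}. (-2, -2): f_x = 0, f = 0 — SINGULAR.
  x = -1: f_y(-1, y) = -6*y**2 - 24*y - 24; vanishes at y ∈ {-2}. (-1, -2): f_x = -2 ≠ 0.
  x = 0: f_y(0, y) = -6*y**2 - 26*y - 28; vanishes at y ∈ {-2}. (0, -2): f_x = -4 ≠ 0.
  x = 1: f_y(1, y) = -6*y**2 - 28*y - 32; vanishes at y ∈ {-2}. (1, -2): f_x = -6 ≠ 0.
  x = 2: f_y(2, y) = -6*y**2 - 30*y - 36; vanishes at y ∈ {-3, -2}. (2, -3): f_x = -9 ≠ 0; (2, -2): f_x = -8 ≠ 0.
  x = 3: f_y(3, y) = -6*y**2 - 32*y - 40; vanishes at y ∈ {-2}. (3, -2): f_x = -10 ≠ 0.
  x = 4: f_y(4, y) = -6*y**2 - 34*y - 44; vanishes at y ∈ {-2}. (4, -2): f_x = -12 ≠ 0.
Only singular point on the grid: (-2, -2).
Classify: substitute x = -2 + u, y = -2 + v and expand: f = -u**2 - u*v**2 - 2*v**3 + v**2.
No constant or linear terms (consistent with a singular point). Quadratic part: -u**2 + v**2. Cubic part: -u*v**2 - 2*v**3.
The quadratic part v**2 - u**2 = (v − u)(v + u) splits into two distinct linear factors, so there are two distinct tangent lines y − -2 = ±(x − -2) — this is a node (ordinary double point).
Classification: node.


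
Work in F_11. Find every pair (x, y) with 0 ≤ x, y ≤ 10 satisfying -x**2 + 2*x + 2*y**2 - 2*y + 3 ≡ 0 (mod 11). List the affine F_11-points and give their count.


Affine F_11-points: {(1, 5), (1, 7), (3, 0), (3, 1), (4, 6), (5, 3), (5, 9), (8, 3), (8, 9), (9, 6), (10, 0), (10, 1)}; count = 12.

For each of the 121 pairs (x, y) ∈ F_11², evaluate f(x, y) mod 11. Record the zeros.
  x = 0: [0↦3, 1↦3, 2↦7, 3↦4, 4↦5, 5↦10, 6↦8, 7↦10, 8↦5, 9↦4, 10↦7]  zeros at y ∈ ∅
  x = 1: [0↦4, 1↦4, 2↦8, 3↦5, 4↦6, 5↦0, 6↦9, 7↦0, 8↦6, 9↦5, 10↦8]  zeros at y ∈ {5, 7}
  x = 2: [0↦3, 1↦3, 2↦7, 3↦4, 4↦5, 5↦10, 6↦8, 7↦10, 8↦5, 9↦4, 10↦7]  zeros at y ∈ ∅
  x = 3: [0↦0, 1↦0, 2↦4, 3↦1, 4↦2, 5↦7, 6↦5, 7↦7, 8↦2, 9↦1, 10↦4]  zeros at y ∈ {0, 1}
  x = 4: [0↦6, 1↦6, 2↦10, 3↦7, 4↦8, 5↦2, 6↦0, 7↦2, 8↦8, 9↦7, 10↦10]  zeros at y ∈ {6}
  x = 5: [0↦10, 1↦10, 2↦3, 3↦0, 4↦1, 5↦6, 6↦4, 7↦6, 8↦1, 9↦0, 10↦3]  zeros at y ∈ {3, 9}
  x = 6: [0↦1, 1↦1, 2↦5, 3↦2, 4↦3, 5↦8, 6↦6, 7↦8, 8↦3, 9↦2, 10↦5]  zeros at y ∈ ∅
  x = 7: [0↦1, 1↦1, 2↦5, 3↦2, 4↦3, 5↦8, 6↦6, 7↦8, 8↦3, 9↦2, 10↦5]  zeros at y ∈ ∅
  x = 8: [0↦10, 1↦10, 2↦3, 3↦0, 4↦1, 5↦6, 6↦4, 7↦6, 8↦1, 9↦0, 10↦3]  zeros at y ∈ {3, 9}
  x = 9: [0↦6, 1↦6, 2↦10, 3↦7, 4↦8, 5↦2, 6↦0, 7↦2, 8↦8, 9↦7, 10↦10]  zeros at y ∈ {6}
  x = 10: [0↦0, 1↦0, 2↦4, 3↦1, 4↦2, 5↦7, 6↦5, 7↦7, 8↦2, 9↦1, 10↦4]  zeros at y ∈ {0, 1}
Collecting zeros: affine points = {(1, 5), (1, 7), (3, 0), (3, 1), (4, 6), (5, 3), (5, 9), (8, 3), (8, 9), (9, 6), (10, 0), (10, 1)}.
Total count |C(F_11)_aff| = 12.


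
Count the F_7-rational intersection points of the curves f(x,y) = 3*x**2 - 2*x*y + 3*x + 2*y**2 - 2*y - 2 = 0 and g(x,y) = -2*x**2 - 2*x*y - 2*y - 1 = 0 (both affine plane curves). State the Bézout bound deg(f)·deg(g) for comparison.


Common zeros: ∅; count = 0; Bézout bound = 4.

deg(f) = 2, deg(g) = 2, so Bézout bound = 4.
Scan x ∈ F_7. For each x, list the y ∈ F_7 with f(x, y) ≡ 0 and those with g(x, y) ≡ 0 (mod 7); the common zeros in that column are the intersection.
  x = 0: f ≡ 0 at y ∈ ∅; g ≡ 0 at y ∈ {3}; common: ∅.
  x = 1: f ≡ 0 at y ∈ ∅; g ≡ 0 at y ∈ {1}; common: ∅.
  x = 2: f ≡ 0 at y ∈ ∅; g ≡ 0 at y ∈ {2}; common: ∅.
  x = 3: f ≡ 0 at y ∈ {1, 3}; g ≡ 0 at y ∈ {2}; common: ∅.
  x = 4: f ≡ 0 at y ∈ {6}; g ≡ 0 at y ∈ {3}; common: ∅.
  x = 5: f ≡ 0 at y ∈ {3}; g ≡ 0 at y ∈ {1}; common: ∅.
  x = 6: f ≡ 0 at y ∈ {1, 6}; g ≡ 0 at y ∈ ∅; common: ∅.
Collecting: common zeros = ∅, so the count is 0.
Comparison with the Bézout bound: 0 ≤ 4 = deg(f)·deg(g), as expected for curves with no common component (the affine F_7-count falls short of the bound because intersections may lie at infinity, over extension fields, or carry multiplicity).


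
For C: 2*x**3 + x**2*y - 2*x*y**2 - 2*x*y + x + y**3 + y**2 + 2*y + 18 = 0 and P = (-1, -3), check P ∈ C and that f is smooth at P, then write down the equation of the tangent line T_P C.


Tangent line at P: x + 14*y + 43 = 0.

Step 1: f(-1, -3) = 0, so P lies on C.
Step 2: partial derivatives
  f_x(x, y) = 6*x**2 + 2*x*y - 2*y**2 - 2*y + 1, f_y(x, y) = x**2 - 4*x*y - 2*x + 3*y**2 + 2*y + 2.
  f_x(P) = 1, f_y(P) = 14 (gradient nonzero, so P is smooth).
Step 3: tangent line at P: 1·(x − -1) + 14·(y − -3) = 0.
Expanding: x + 14*y + 43 = 0.


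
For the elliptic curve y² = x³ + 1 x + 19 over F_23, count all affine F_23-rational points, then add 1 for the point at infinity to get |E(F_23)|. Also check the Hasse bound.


Affine points = {(2, 11), (2, 12), (3, 7), (3, 16), (4, 8), (4, 15), (7, 1), (7, 22), (11, 2), (11, 21), (17, 2), (17, 21), (18, 2), (18, 21), (20, 9), (20, 14), (21, 3), (21, 20)}; affine count = 18; |E(F_23)| = 19.

Discriminant check: Δ ∝ 4a³ + 27b² = 4·1³ + 27·19² = 4·1 + 27·361 ≡ 22 (mod 23). Nonzero ⇒ E is nonsingular.
For each x ∈ F_23, compute rhs = x³ + 1·x + 19 mod 23, then count y ∈ F_23 with y² ≡ rhs.
  x = 0: rhs = 19, matching y values: none (0 points).
  x = 1: rhs = 21, matching y values: none (0 points).
  x = 2: rhs = 6, matching y values: 11, 12 (2 points).
  x = 3: rhs = 3, matching y values: 7, 16 (2 points).
  x = 4: rhs = 18, matching y values: 8, 15 (2 points).
  x = 5: rhs = 11, matching y values: none (0 points).
  x = 6: rhs = 11, matching y values: none (0 points).
  x = 7: rhs = 1, matching y values: 1, 22 (2 points).
  x = 8: rhs = 10, matching y values: none (0 points).
  x = 9: rhs = 21, matching y values: none (0 points).
  x = 10: rhs = 17, matching y values: none (0 points).
  x = 11: rhs = 4, matching y values: 2, 21 (2 points).
  x = 12: rhs = 11, matching y values: none (0 points).
  x = 13: rhs = 21, matching y values: none (0 points).
  x = 14: rhs = 17, matching y values: none (0 points).
  x = 15: rhs = 5, matching y values: none (0 points).
  x = 16: rhs = 14, matching y values: none (0 points).
  x = 17: rhs = 4, matching y values: 2, 21 (2 points).
  x = 18: rhs = 4, matching y values: 2, 21 (2 points).
  x = 19: rhs = 20, matching y values: none (0 points).
  x = 20: rhs = 12, matching y values: 9, 14 (2 points).
  x = 21: rhs = 9, matching y values: 3, 20 (2 points).
  x = 22: rhs = 17, matching y values: none (0 points).
Total affine count: 18.
Full point count |E(F_23)| = 18 + 1 = 19.
Hasse bound: |19 − (23+1)| = |-5| = 5 ≤ 2√23 ≈ 9.5917 ✓.


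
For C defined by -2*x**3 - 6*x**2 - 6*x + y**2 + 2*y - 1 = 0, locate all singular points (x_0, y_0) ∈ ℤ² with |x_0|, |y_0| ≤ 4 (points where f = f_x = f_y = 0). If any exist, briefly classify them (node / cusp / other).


Singular points: {(-1, -1)}; classification: cusp.

Compute partial derivatives:
  f_x = -6*x**2 - 12*x - 6.
  f_y = 2*y + 2.
Scan x_0 ∈ {−4, ..., 4}. For each x_0, f_y(x_0, y) is a polynomial in y; find its integer roots y ∈ {−4, ..., 4}, then test f_x and f at those candidates.
  x = -4: f_y(-4, y) = 2*y + 2; vanishes at y ∈ {-1}. (-4, -1): f_x = -54 ≠ 0.
  x = -3: f_y(-3, y) = 2*y + 2; vanishes at y ∈ {-1}. (-3, -1): f_x = -24 ≠ 0.
  x = -2: f_y(-2, y) = 2*y + 2; vanishes at y ∈ {-1}. (-2, -1): f_x = -6 ≠ 0.
  x = -1: f_y(-1, y) = 2*y + 2; vanishes at y ∈ {-1}. (-1, -1): f_x = 0, f = 0 — SINGULAR.
  x = 0: f_y(0, y) = 2*y + 2; vanishes at y ∈ {-1}. (0, -1): f_x = -6 ≠ 0.
  x = 1: f_y(1, y) = 2*y + 2; vanishes at y ∈ {-1}. (1, -1): f_x = -24 ≠ 0.
  x = 2: f_y(2, y) = 2*y + 2; vanishes at y ∈ {-1}. (2, -1): f_x = -54 ≠ 0.
  x = 3: f_y(3, y) = 2*y + 2; vanishes at y ∈ {-1}. (3, -1): f_x = -96 ≠ 0.
  x = 4: f_y(4, y) = 2*y + 2; vanishes at y ∈ {-1}. (4, -1): f_x = -150 ≠ 0.
Only singular point on the grid: (-1, -1).
Classify: substitute x = -1 + u, y = -1 + v and expand: f = -2*u**3 + v**2.
No constant or linear terms (consistent with a singular point). Quadratic part: v**2. Cubic part: -2*u**3.
The quadratic part v**2 is a perfect square, so there is a single (double) tangent line v = 0, i.e. y = -1. Restricting the cubic part to that line (v = 0) leaves -2*u**3 ≠ 0, so f is not divisible by v and the branch is v² ≈ 2*u**3 to lowest order — this is a cusp.
Classification: cusp.


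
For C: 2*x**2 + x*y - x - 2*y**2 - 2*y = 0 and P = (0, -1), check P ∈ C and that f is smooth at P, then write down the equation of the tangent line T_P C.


Tangent line at P: -2*x + 2*y + 2 = 0.

Step 1: f(0, -1) = 0, so P lies on C.
Step 2: partial derivatives
  f_x(x, y) = 4*x + y - 1, f_y(x, y) = x - 4*y - 2.
  f_x(P) = -2, f_y(P) = 2 (gradient nonzero, so P is smooth).
Step 3: tangent line at P: -2·(x − 0) + 2·(y − -1) = 0.
Expanding: -2*x + 2*y + 2 = 0.


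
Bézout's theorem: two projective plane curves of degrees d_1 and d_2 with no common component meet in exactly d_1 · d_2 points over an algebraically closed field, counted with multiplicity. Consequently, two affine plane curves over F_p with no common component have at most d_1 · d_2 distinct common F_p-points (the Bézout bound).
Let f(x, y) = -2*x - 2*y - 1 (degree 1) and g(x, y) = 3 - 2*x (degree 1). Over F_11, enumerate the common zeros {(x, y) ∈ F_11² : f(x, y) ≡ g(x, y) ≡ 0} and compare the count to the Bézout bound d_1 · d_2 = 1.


Common zeros: {(7, 9)}; count = 1; Bézout bound = 1.

deg(f) = 1, deg(g) = 1, so Bézout bound = 1.
Scan x ∈ F_11. For each x, list the y ∈ F_11 with f(x, y) ≡ 0 and those with g(x, y) ≡ 0 (mod 11); the common zeros in that column are the intersection.
  x = 0: f ≡ 0 at y ∈ {5}; g ≡ 0 at y ∈ ∅; common: ∅.
  x = 1: f ≡ 0 at y ∈ {4}; g ≡ 0 at y ∈ ∅; common: ∅.
  x = 2: f ≡ 0 at y ∈ {3}; g ≡ 0 at y ∈ ∅; common: ∅.
  x = 3: f ≡ 0 at y ∈ {2}; g ≡ 0 at y ∈ ∅; common: ∅.
  x = 4: f ≡ 0 at y ∈ {1}; g ≡ 0 at y ∈ ∅; common: ∅.
  x = 5: f ≡ 0 at y ∈ {0}; g ≡ 0 at y ∈ ∅; common: ∅.
  x = 6: f ≡ 0 at y ∈ {10}; g ≡ 0 at y ∈ ∅; common: ∅.
  x = 7: f ≡ 0 at y ∈ {9}; g ≡ 0 at y ∈ {0, 1, 2, 3, 4, 5, 6, 7, 8, 9, 10}; common: {9}.
  x = 8: f ≡ 0 at y ∈ {8}; g ≡ 0 at y ∈ ∅; common: ∅.
  x = 9: f ≡ 0 at y ∈ {7}; g ≡ 0 at y ∈ ∅; common: ∅.
  x = 10: f ≡ 0 at y ∈ {6}; g ≡ 0 at y ∈ ∅; common: ∅.
Collecting: common zeros = {(7, 9)}, so the count is 1.
Comparison with the Bézout bound: 1 ≤ 1 = deg(f)·deg(g), as expected for curves with no common component (the bound is attained).


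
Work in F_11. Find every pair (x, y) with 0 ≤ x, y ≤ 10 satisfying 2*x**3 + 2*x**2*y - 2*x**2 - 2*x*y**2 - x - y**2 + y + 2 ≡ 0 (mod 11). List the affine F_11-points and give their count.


Affine F_11-points: {(0, 2), (0, 10), (5, 8), (6, 4), (6, 5), (7, 0)}; count = 6.

For each of the 121 pairs (x, y) ∈ F_11², evaluate f(x, y) mod 11. Record the zeros.
  x = 0: [0↦2, 1↦2, 2↦0, 3↦7, 4↦1, 5↦4, 6↦5, 7↦4, 8↦1, 9↦7, 10↦0]  zeros at y ∈ {2, 10}
  x = 1: [0↦1, 1↦1, 2↦6, 3↦5, 4↦9, 5↦7, 6↦10, 7↦7, 8↦9, 9↦5, 10↦6]  zeros at y ∈ ∅
  x = 2: [0↦8, 1↦1, 2↦6, 3↦1, 4↦8, 5↦5, 6↦3, 7↦2, 8↦2, 9↦3, 10↦5]  zeros at y ∈ ∅
  x = 3: [0↦2, 1↦3, 2↦1, 3↦7, 4↦10, 5↦10, 6↦7, 7↦1, 8↦3, 9↦2, 10↦9]  zeros at y ∈ ∅
  x = 4: [0↦6, 1↦8, 2↦3, 3↦2, 4↦5, 5↦1, 6↦1, 7↦5, 8↦2, 9↦3, 10↦8]  zeros at y ∈ ∅
  x = 5: [0↦10, 1↦6, 2↦2, 3↦9, 4↦5, 5↦1, 6↦8, 7↦4, 8↦0, 9↦7, 10↦3]  zeros at y ∈ {8}
  x = 6: [0↦4, 1↦9, 2↦10, 3↦7, 4↦0, 5↦0, 6↦7, 7↦10, 8↦9, 9↦4, 10↦6]  zeros at y ∈ {4, 5}
  x = 7: [0↦0, 1↦7, 2↦6, 3↦8, 4↦2, 5↦10, 6↦10, 7↦2, 8↦8, 9↦6, 10↦7]  zeros at y ∈ {0}
  x = 8: [0↦10, 1↦1, 2↦2, 3↦2, 4↦1, 5↦10, 6↦7, 7↦3, 8↦9, 9↦3, 10↦7]  zeros at y ∈ ∅
  x = 9: [0↦2, 1↦3, 2↦10, 3↦1, 4↦9, 5↦1, 6↦10, 7↦3, 8↦2, 9↦7, 10↦7]  zeros at y ∈ ∅
  x = 10: [0↦10, 1↦3, 2↦9, 3↦6, 4↦5, 5↦6, 6↦9, 7↦3, 8↦10, 9↦8, 10↦8]  zeros at y ∈ ∅
Collecting zeros: affine points = {(0, 2), (0, 10), (5, 8), (6, 4), (6, 5), (7, 0)}.
Total count |C(F_11)_aff| = 6.


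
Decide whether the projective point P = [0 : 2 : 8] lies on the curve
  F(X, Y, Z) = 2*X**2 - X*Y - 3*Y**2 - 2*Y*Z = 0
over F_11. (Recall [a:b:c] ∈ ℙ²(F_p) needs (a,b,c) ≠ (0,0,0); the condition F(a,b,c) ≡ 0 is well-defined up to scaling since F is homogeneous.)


F(0,2,8) ≡ 0 (mod 11); P is on the curve.

Evaluate F(0, 2, 8) term-by-term (mod 11).
  2*X**2 ↦ 2·0·1·1 = 0
  -X*Y ↦ -1·0·2·1 = 0
  -3*Y**2 ↦ -3·1·4·1 = -12
  -2*Y*Z ↦ -2·1·2·8 = -32
Sum: F(0, 2, 8) = (0) + (0) + (-12) + (-32) = -44.
Reducing mod 11: -44 ≡ 0 (mod 11).
Since F(a, b, c) ≡ 0 (mod 11), P lies on the curve.


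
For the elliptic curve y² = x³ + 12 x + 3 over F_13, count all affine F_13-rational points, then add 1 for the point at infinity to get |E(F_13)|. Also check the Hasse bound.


Affine points = {(0, 4), (0, 9), (1, 4), (1, 9), (2, 3), (2, 10), (3, 1), (3, 12), (7, 1), (7, 12), (8, 0), (11, 6), (11, 7), (12, 4), (12, 9)}; affine count = 15; |E(F_13)| = 16.

Discriminant check: Δ ∝ 4a³ + 27b² = 4·12³ + 27·3² = 4·1728 + 27·9 ≡ 5 (mod 13). Nonzero ⇒ E is nonsingular.
For each x ∈ F_13, compute rhs = x³ + 12·x + 3 mod 13, then count y ∈ F_13 with y² ≡ rhs.
  x = 0: rhs = 3, matching y values: 4, 9 (2 points).
  x = 1: rhs = 3, matching y values: 4, 9 (2 points).
  x = 2: rhs = 9, matching y values: 3, 10 (2 points).
  x = 3: rhs = 1, matching y values: 1, 12 (2 points).
  x = 4: rhs = 11, matching y values: none (0 points).
  x = 5: rhs = 6, matching y values: none (0 points).
  x = 6: rhs = 5, matching y values: none (0 points).
  x = 7: rhs = 1, matching y values: 1, 12 (2 points).
  x = 8: rhs = 0, matching y values: 0 (1 points).
  x = 9: rhs = 8, matching y values: none (0 points).
  x = 10: rhs = 5, matching y values: none (0 points).
  x = 11: rhs = 10, matching y values: 6, 7 (2 points).
  x = 12: rhs = 3, matching y values: 4, 9 (2 points).
Total affine count: 15.
Full point count |E(F_13)| = 15 + 1 = 16.
Hasse bound: |16 − (13+1)| = |2| = 2 ≤ 2√13 ≈ 7.2111 ✓.


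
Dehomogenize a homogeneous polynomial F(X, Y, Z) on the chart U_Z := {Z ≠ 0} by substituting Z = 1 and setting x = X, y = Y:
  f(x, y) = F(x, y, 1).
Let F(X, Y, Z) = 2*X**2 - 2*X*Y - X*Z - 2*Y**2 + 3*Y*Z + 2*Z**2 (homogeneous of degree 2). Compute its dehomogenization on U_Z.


f(x, y) = 2*x**2 - 2*x*y - x - 2*y**2 + 3*y + 2

On U_Z we set Z = 1. Each monomial c·X^i·Y^j·Z^k in F becomes c·x^i·y^j·1^k = c·x^i·y^j.
Substituting Z = 1: F(X, Y, 1) = 2*x**2 - 2*x*y - x - 2*y**2 + 3*y + 2.
Note: deg(f) ≤ deg(F) = 2; strict inequality happens when F is divisible by Z (lost terms).


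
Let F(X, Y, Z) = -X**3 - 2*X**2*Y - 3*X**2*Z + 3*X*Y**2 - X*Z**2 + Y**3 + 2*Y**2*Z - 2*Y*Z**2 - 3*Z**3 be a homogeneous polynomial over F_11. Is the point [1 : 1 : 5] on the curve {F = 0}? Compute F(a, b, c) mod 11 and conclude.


F(1,1,5) ≡ 8 (mod 11); P is NOT on the curve.

Evaluate F(1, 1, 5) term-by-term (mod 11).
  -X**3 ↦ -1·1·1·1 = -1
  -2*X**2*Y ↦ -2·1·1·1 = -2
  -3*X**2*Z ↦ -3·1·1·5 = -15
  3*X*Y**2 ↦ 3·1·1·1 = 3
  -X*Z**2 ↦ -1·1·1·25 = -25
  Y**3 ↦ 1·1·1·1 = 1
  2*Y**2*Z ↦ 2·1·1·5 = 10
  -2*Y*Z**2 ↦ -2·1·1·25 = -50
  -3*Z**3 ↦ -3·1·1·125 = -375
Sum: F(1, 1, 5) = (-1) + (-2) + (-15) + (3) + (-25) + (1) + (10) + (-50) + (-375) = -454.
Reducing mod 11: -454 ≡ 8 (mod 11).
Since F(a, b, c) ≡ 8 ≠ 0 (mod 11), P does NOT lie on the curve.


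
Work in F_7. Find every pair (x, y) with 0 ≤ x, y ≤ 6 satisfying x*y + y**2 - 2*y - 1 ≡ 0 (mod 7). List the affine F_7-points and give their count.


Affine F_7-points: {(0, 4), (0, 5), (2, 1), (2, 6), (4, 2), (4, 3)}; count = 6.

For each of the 49 pairs (x, y) ∈ F_7², evaluate f(x, y) mod 7. Record the zeros.
  x = 0: [0↦6, 1↦5, 2↦6, 3↦2, 4↦0, 5↦0, 6↦2]  zeros at y ∈ {4, 5}
  x = 1: [0↦6, 1↦6, 2↦1, 3↦5, 4↦4, 5↦5, 6↦1]  zeros at y ∈ ∅
  x = 2: [0↦6, 1↦0, 2↦3, 3↦1, 4↦1, 5↦3, 6↦0]  zeros at y ∈ {1, 6}
  x = 3: [0↦6, 1↦1, 2↦5, 3↦4, 4↦5, 5↦1, 6↦6]  zeros at y ∈ ∅
  x = 4: [0↦6, 1↦2, 2↦0, 3↦0, 4↦2, 5↦6, 6↦5]  zeros at y ∈ {2, 3}
  x = 5: [0↦6, 1↦3, 2↦2, 3↦3, 4↦6, 5↦4, 6↦4]  zeros at y ∈ ∅
  x = 6: [0↦6, 1↦4, 2↦4, 3↦6, 4↦3, 5↦2, 6↦3]  zeros at y ∈ ∅
Collecting zeros: affine points = {(0, 4), (0, 5), (2, 1), (2, 6), (4, 2), (4, 3)}.
Total count |C(F_7)_aff| = 6.


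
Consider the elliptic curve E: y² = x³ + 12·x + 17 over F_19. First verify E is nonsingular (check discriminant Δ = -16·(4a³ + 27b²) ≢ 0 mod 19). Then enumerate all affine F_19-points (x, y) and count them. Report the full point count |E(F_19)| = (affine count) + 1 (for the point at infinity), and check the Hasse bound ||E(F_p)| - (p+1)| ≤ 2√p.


Affine points = {(0, 6), (0, 13), (1, 7), (1, 12), (2, 7), (2, 12), (3, 2), (3, 17), (6, 1), (6, 18), (7, 8), (7, 11), (8, 6), (8, 13), (10, 4), (10, 15), (11, 6), (11, 13), (15, 0), (16, 7), (16, 12), (17, 2), (17, 17), (18, 2), (18, 17)}; affine count = 25; |E(F_19)| = 26.

Discriminant check: Δ ∝ 4a³ + 27b² = 4·12³ + 27·17² = 4·1728 + 27·289 ≡ 9 (mod 19). Nonzero ⇒ E is nonsingular.
For each x ∈ F_19, compute rhs = x³ + 12·x + 17 mod 19, then count y ∈ F_19 with y² ≡ rhs.
  x = 0: rhs = 17, matching y values: 6, 13 (2 points).
  x = 1: rhs = 11, matching y values: 7, 12 (2 points).
  x = 2: rhs = 11, matching y values: 7, 12 (2 points).
  x = 3: rhs = 4, matching y values: 2, 17 (2 points).
  x = 4: rhs = 15, matching y values: none (0 points).
  x = 5: rhs = 12, matching y values: none (0 points).
  x = 6: rhs = 1, matching y values: 1, 18 (2 points).
  x = 7: rhs = 7, matching y values: 8, 11 (2 points).
  x = 8: rhs = 17, matching y values: 6, 13 (2 points).
  x = 9: rhs = 18, matching y values: none (0 points).
  x = 10: rhs = 16, matching y values: 4, 15 (2 points).
  x = 11: rhs = 17, matching y values: 6, 13 (2 points).
  x = 12: rhs = 8, matching y values: none (0 points).
  x = 13: rhs = 14, matching y values: none (0 points).
  x = 14: rhs = 3, matching y values: none (0 points).
  x = 15: rhs = 0, matching y values: 0 (1 points).
  x = 16: rhs = 11, matching y values: 7, 12 (2 points).
  x = 17: rhs = 4, matching y values: 2, 17 (2 points).
  x = 18: rhs = 4, matching y values: 2, 17 (2 points).
Total affine count: 25.
Full point count |E(F_19)| = 25 + 1 = 26.
Hasse bound: |26 − (19+1)| = |6| = 6 ≤ 2√19 ≈ 8.7178 ✓.
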